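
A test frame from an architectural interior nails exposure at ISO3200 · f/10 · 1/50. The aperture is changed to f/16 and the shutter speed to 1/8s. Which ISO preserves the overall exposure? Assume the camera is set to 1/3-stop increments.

Aperture: f/10 → f/11 → f/13 → f/14 → f/16 — 1 1/3 stops smaller aperture (darker).
Shutter speed: 1/50 → 1/40 → 1/30 → 1/25 → 1/20 → 1/15 → 1/13 → 1/10 → 1/8 — 2 2/3 stops slower (brighter).
Net change so far: 1 1/3 stops brighter. Offset with the ISO: 3200 → 2500 → 2000 → 1600 → 1250.

ISO 1250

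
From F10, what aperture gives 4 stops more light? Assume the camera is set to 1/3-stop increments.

Aperture: f/10 → f/9 → f/8 → f/7.1 → f/6.3 → f/5.6 → f/5 → f/4.5 → f/4 → f/3.5 → f/3.2 → f/2.8 → f/2.5 — 4 stops larger aperture (brighter).

f/2.5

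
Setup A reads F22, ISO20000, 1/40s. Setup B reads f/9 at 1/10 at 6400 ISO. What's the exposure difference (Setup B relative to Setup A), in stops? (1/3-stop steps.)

3 stops brighter

Aperture: f/22 → f/20 → f/18 → f/16 → f/14 → f/13 → f/11 → f/10 → f/9 — 2 2/3 stops wider (brighter).
Shutter speed: 1/40 → 1/30 → 1/25 → 1/20 → 1/15 → 1/13 → 1/10 — 2 stops slower (brighter).
ISO: 20000 → 16000 → 12800 → 10000 → 8000 → 6400 — 1 2/3 stops dropped (darker).
Net: +2 2/3 +2 −1 2/3 = +3 stops.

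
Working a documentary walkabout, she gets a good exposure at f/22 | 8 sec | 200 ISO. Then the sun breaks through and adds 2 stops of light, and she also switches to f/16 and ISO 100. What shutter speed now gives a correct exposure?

Scene light: 2 stops brighter.
Aperture: f/22 → f/16 — 1 stop opened up (brighter).
ISO: 200 → 100 — 1 stop dropped (darker).
Net so far: 2 stops brighter. Shutter speed: 8 → 4 → 2.

2 s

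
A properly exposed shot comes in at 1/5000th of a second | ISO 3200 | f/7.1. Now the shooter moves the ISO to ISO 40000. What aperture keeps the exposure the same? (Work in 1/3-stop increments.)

ISO: 3200 → 4000 → 5000 → 6400 → 8000 → 10000 → 12800 → 16000 → 20000 → 25600 → 32000 → 40000 — 3 2/3 stops raised (brighter).
Need 3 2/3 stops darker from the aperture: f/7.1 → f/8 → f/9 → f/10 → f/11 → f/13 → f/14 → f/16 → f/18 → f/20 → f/22 → f/25.

f/25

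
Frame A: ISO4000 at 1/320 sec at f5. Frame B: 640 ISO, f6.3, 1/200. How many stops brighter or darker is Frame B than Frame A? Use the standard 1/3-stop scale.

2 2/3 stops darker

Aperture: f/5 → f/5.6 → f/6.3 — 2/3 stop smaller aperture (darker).
Shutter speed: 1/320 → 1/250 → 1/200 — 2/3 stop slower (brighter).
ISO: 4000 → 3200 → 2500 → 2000 → 1600 → 1250 → 1000 → 800 → 640 — 2 2/3 stops lower (darker).
Net: −2/3 +2/3 −2 2/3 = −2 2/3 stops.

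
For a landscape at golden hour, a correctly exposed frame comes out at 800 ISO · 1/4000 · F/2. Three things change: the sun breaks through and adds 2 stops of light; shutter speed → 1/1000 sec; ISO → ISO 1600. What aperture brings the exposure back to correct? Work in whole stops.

Scene light: 2 stops brighter.
Shutter speed: 1/4000 → 1/2000 → 1/1000 — 2 stops slower (brighter).
ISO: 800 → 1600 — 1 stop raised (brighter).
Net so far: 5 stops brighter. Aperture: f/2 → f/2.8 → f/4 → f/5.6 → f/8 → f/11.

f/11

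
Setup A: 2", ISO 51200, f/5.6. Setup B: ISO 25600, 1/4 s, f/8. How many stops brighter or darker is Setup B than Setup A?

Aperture: f/5.6 → f/8 — 1 stop stopped down (darker).
Shutter speed: 2 → 1 → 1/2 → 1/4 — 3 stops faster (darker).
ISO: 51200 → 25600 — 1 stop dropped (darker).
Net: −1 −3 −1 = −5 stops.

5 stops darker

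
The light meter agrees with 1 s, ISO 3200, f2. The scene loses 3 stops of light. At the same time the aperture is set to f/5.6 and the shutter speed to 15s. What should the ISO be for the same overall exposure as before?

Scene light: 3 stops darker.
Aperture: f/2 → f/2.8 → f/4 → f/5.6 — 3 stops narrower (darker).
Shutter speed: 1 → 2 → 4 → 8 → 15 — 4 stops slower (brighter).
Net so far: 2 stops darker. ISO: 3200 → 6400 → 12800.

ISO 12800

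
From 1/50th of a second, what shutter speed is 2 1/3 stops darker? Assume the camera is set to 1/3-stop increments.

Shutter speed: 1/50 → 1/60 → 1/80 → 1/100 → 1/125 → 1/160 → 1/200 → 1/250 — 2 1/3 stops faster (darker).

1/250s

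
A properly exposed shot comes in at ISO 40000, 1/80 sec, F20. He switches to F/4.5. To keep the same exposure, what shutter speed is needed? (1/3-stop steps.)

Aperture: f/20 → f/18 → f/16 → f/14 → f/13 → f/11 → f/10 → f/9 → f/8 → f/7.1 → f/6.3 → f/5.6 → f/5 → f/4.5 — 4 1/3 stops larger aperture (brighter).
Need 4 1/3 stops darker from the shutter speed: 1/80 → 1/100 → 1/125 → 1/160 → 1/200 → 1/250 → 1/320 → 1/400 → 1/500 → 1/640 → 1/800 → 1/1000 → 1/1250 → 1/1600.

1/1600s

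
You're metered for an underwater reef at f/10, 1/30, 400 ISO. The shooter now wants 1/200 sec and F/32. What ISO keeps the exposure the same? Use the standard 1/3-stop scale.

Shutter speed: 1/30 → 1/40 → 1/50 → 1/60 → 1/80 → 1/100 → 1/125 → 1/160 → 1/200 — 2 2/3 stops faster (darker).
Aperture: f/10 → f/11 → f/13 → f/14 → f/16 → f/18 → f/20 → f/22 → f/25 → f/29 → f/32 — 3 1/3 stops stopped down (darker).
Net change so far: 6 stops darker. Offset with the ISO: 400 → 500 → 640 → 800 → 1000 → 1250 → 1600 → 2000 → 2500 → 3200 → 4000 → 5000 → 6400 → 8000 → 10000 → 12800 → 16000 → 20000 → 25600.

ISO 25600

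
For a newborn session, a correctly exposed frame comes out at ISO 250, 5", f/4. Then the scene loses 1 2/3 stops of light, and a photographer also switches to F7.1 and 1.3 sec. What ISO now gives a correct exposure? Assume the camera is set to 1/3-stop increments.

Scene light: 1 2/3 stops darker.
Aperture: f/4 → f/4.5 → f/5 → f/5.6 → f/6.3 → f/7.1 — 1 2/3 stops stopped down (darker).
Shutter speed: 5 → 4 → 3.2 → 2.5 → 2 → 1.6 → 1.3 — 2 stops faster (darker).
Net so far: 5 1/3 stops darker. ISO: 250 → 320 → 400 → 500 → 640 → 800 → 1000 → 1250 → 1600 → 2000 → 2500 → 3200 → 4000 → 5000 → 6400 → 8000 → 10000.

ISO 10000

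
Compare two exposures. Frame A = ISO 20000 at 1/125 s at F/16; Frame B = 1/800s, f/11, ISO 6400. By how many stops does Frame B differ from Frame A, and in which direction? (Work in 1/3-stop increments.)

3 1/3 stops darker

Aperture: f/16 → f/14 → f/13 → f/11 — 1 stop opened up (brighter).
Shutter speed: 1/125 → 1/160 → 1/200 → 1/250 → 1/320 → 1/400 → 1/500 → 1/640 → 1/800 — 2 2/3 stops faster (darker).
ISO: 20000 → 16000 → 12800 → 10000 → 8000 → 6400 — 1 2/3 stops dropped (darker).
Net: +1 −2 2/3 −1 2/3 = −3 1/3 stops.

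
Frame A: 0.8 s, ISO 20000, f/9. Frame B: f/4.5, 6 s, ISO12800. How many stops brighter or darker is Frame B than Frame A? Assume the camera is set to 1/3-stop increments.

4 1/3 stops brighter

Aperture: f/9 → f/8 → f/7.1 → f/6.3 → f/5.6 → f/5 → f/4.5 — 2 stops larger aperture (brighter).
Shutter speed: 0.8 → 1 → 1.3 → 1.6 → 2 → 2.5 → 3.2 → 4 → 5 → 6 — 3 stops slower (brighter).
ISO: 20000 → 16000 → 12800 — 2/3 stop dropped (darker).
Net: +2 +3 −2/3 = +4 1/3 stops.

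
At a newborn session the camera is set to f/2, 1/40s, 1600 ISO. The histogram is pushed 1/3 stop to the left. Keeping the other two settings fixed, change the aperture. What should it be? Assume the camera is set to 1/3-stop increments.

Underexposed by 1/3 stop → need 1/3 stop brighter.
Aperture: f/2 → f/1.8.

f/1.8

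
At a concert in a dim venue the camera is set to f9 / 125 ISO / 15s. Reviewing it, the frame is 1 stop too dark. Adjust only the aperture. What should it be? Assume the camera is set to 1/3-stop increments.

f/6.3

Underexposed by 1 stop → need 1 stop brighter.
Aperture: f/9 → f/8 → f/7.1 → f/6.3.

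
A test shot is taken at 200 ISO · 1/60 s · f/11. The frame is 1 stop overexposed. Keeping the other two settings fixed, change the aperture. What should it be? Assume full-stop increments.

f/16

Overexposed by 1 stop → need 1 stop darker.
Aperture: f/11 → f/16.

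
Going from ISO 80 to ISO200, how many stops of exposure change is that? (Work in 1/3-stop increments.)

80 → 100 → 125 → 160 → 200 — count the steps: 4 third-stops = 1 1/3 stops.

1 1/3 stops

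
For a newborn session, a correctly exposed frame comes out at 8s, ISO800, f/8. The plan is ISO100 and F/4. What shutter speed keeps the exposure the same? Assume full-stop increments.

ISO: 800 → 400 → 200 → 100 — 3 stops dropped (darker).
Aperture: f/8 → f/5.6 → f/4 — 2 stops opened up (brighter).
Net change so far: 1 stop darker. Offset with the shutter speed: 8 → 15.

15 s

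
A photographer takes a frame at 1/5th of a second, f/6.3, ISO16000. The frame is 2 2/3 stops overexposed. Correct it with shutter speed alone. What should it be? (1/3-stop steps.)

1/30s

Overexposed by 2 2/3 stops → need 2 2/3 stops darker.
Shutter speed: 1/5 → 1/6 → 1/8 → 1/10 → 1/13 → 1/15 → 1/20 → 1/25 → 1/30.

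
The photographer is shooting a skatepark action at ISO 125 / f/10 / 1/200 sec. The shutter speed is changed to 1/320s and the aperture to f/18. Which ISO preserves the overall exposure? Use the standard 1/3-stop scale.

Shutter speed: 1/200 → 1/250 → 1/320 — 2/3 stop faster (darker).
Aperture: f/10 → f/11 → f/13 → f/14 → f/16 → f/18 — 1 2/3 stops narrower (darker).
Net change so far: 2 1/3 stops darker. Offset with the ISO: 125 → 160 → 200 → 250 → 320 → 400 → 500 → 640.

ISO 640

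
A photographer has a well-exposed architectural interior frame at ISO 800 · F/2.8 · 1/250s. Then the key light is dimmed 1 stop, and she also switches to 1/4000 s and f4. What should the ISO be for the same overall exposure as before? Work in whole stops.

ISO 51200

Scene light: 1 stop darker.
Shutter speed: 1/250 → 1/500 → 1/1000 → 1/2000 → 1/4000 — 4 stops faster (darker).
Aperture: f/2.8 → f/4 — 1 stop smaller aperture (darker).
Net so far: 6 stops darker. ISO: 800 → 1600 → 3200 → 6400 → 12800 → 25600 → 51200.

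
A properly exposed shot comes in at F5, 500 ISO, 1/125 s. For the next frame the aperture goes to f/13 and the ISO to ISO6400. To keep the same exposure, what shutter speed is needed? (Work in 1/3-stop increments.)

Aperture: f/5 → f/5.6 → f/6.3 → f/7.1 → f/8 → f/9 → f/10 → f/11 → f/13 — 2 2/3 stops stopped down (darker).
ISO: 500 → 640 → 800 → 1000 → 1250 → 1600 → 2000 → 2500 → 3200 → 4000 → 5000 → 6400 — 3 2/3 stops higher (brighter).
Net change so far: 1 stop brighter. Offset with the shutter speed: 1/125 → 1/160 → 1/200 → 1/250.

1/250s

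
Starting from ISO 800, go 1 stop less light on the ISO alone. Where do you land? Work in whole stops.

ISO: 800 → 400 — 1 stop lower (darker).

ISO 400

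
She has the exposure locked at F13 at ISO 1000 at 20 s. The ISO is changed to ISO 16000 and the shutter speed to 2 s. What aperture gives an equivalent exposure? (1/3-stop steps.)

f/16

ISO: 1000 → 1250 → 1600 → 2000 → 2500 → 3200 → 4000 → 5000 → 6400 → 8000 → 10000 → 12800 → 16000 — 4 stops raised (brighter).
Shutter speed: 20 → 15 → 13 → 10 → 8 → 6 → 5 → 4 → 3.2 → 2.5 → 2 — 3 1/3 stops faster (darker).
Net change so far: 2/3 stop brighter. Offset with the aperture: f/13 → f/14 → f/16.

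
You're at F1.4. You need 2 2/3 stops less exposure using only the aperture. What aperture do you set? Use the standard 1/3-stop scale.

f/3.5

Aperture: f/1.4 → f/1.6 → f/1.8 → f/2 → f/2.2 → f/2.5 → f/2.8 → f/3.2 → f/3.5 — 2 2/3 stops smaller aperture (darker).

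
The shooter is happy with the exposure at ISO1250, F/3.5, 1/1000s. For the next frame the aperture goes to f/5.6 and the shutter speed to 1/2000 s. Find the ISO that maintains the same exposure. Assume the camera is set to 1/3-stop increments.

Aperture: f/3.5 → f/4 → f/4.5 → f/5 → f/5.6 — 1 1/3 stops narrower (darker).
Shutter speed: 1/1000 → 1/1250 → 1/1600 → 1/2000 — 1 stop shorter (darker).
Net change so far: 2 1/3 stops darker. Offset with the ISO: 1250 → 1600 → 2000 → 2500 → 3200 → 4000 → 5000 → 6400.

ISO 6400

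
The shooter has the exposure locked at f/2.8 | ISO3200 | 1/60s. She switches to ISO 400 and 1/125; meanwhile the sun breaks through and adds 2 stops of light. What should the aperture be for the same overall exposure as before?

Scene light: 2 stops brighter.
ISO: 3200 → 1600 → 800 → 400 — 3 stops lower (darker).
Shutter speed: 1/60 → 1/125 — 1 stop faster (darker).
Net so far: 2 stops darker. Aperture: f/2.8 → f/2 → f/1.4.

f/1.4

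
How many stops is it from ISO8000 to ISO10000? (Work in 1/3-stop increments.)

8000 → 10000 — count the steps: 1 third-stops = 1/3 stop.

1/3 stop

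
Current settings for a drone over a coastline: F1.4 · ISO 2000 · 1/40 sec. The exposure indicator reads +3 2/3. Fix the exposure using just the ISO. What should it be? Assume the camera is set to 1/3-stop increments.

ISO 160

Overexposed by 3 2/3 stops → need 3 2/3 stops darker.
ISO: 2000 → 1600 → 1250 → 1000 → 800 → 640 → 500 → 400 → 320 → 250 → 200 → 160.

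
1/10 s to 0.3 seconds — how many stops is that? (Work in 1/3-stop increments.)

1 2/3 stops

1/10 → 1/8 → 1/6 → 1/5 → 1/4 → 0.3 — count the steps: 5 third-stops = 1 2/3 stops.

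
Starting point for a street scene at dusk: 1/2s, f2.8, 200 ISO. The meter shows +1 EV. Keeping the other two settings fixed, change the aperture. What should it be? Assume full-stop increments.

Overexposed by 1 stop → need 1 stop darker.
Aperture: f/2.8 → f/4.

f/4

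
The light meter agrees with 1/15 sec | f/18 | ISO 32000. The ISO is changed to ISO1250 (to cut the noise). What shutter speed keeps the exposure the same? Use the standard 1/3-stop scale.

1.6 s

ISO: 32000 → 25600 → 20000 → 16000 → 12800 → 10000 → 8000 → 6400 → 5000 → 4000 → 3200 → 2500 → 2000 → 1600 → 1250 — 4 2/3 stops lower (darker).
Need 4 2/3 stops brighter from the shutter speed: 1/15 → 1/13 → 1/10 → 1/8 → 1/6 → 1/5 → 1/4 → 0.3 → 0.4 → 0.5 → 0.6 → 0.8 → 1 → 1.3 → 1.6.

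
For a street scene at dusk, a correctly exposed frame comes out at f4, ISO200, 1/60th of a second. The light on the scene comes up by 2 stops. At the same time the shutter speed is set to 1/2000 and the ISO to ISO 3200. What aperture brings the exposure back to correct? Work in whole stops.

f/5.6

Scene light: 2 stops brighter.
Shutter speed: 1/60 → 1/125 → 1/250 → 1/500 → 1/1000 → 1/2000 — 5 stops faster (darker).
ISO: 200 → 400 → 800 → 1600 → 3200 — 4 stops raised (brighter).
Net so far: 1 stop brighter. Aperture: f/4 → f/5.6.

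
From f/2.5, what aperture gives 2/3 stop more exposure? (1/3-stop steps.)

f/2

Aperture: f/2.5 → f/2.2 → f/2 — 2/3 stop larger aperture (brighter).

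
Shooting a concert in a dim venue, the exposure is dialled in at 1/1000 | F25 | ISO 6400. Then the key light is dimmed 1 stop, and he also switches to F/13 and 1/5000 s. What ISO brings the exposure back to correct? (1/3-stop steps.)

ISO 16000

Scene light: 1 stop darker.
Aperture: f/25 → f/22 → f/20 → f/18 → f/16 → f/14 → f/13 — 2 stops wider (brighter).
Shutter speed: 1/1000 → 1/1250 → 1/1600 → 1/2000 → 1/2500 → 1/3200 → 1/4000 → 1/5000 — 2 1/3 stops faster (darker).
Net so far: 1 1/3 stops darker. ISO: 6400 → 8000 → 10000 → 12800 → 16000.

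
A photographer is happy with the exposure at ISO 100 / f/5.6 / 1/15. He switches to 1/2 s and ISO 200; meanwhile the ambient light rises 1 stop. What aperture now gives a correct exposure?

Scene light: 1 stop brighter.
Shutter speed: 1/15 → 1/8 → 1/4 → 1/2 — 3 stops longer (brighter).
ISO: 100 → 200 — 1 stop raised (brighter).
Net so far: 5 stops brighter. Aperture: f/5.6 → f/8 → f/11 → f/16 → f/22 → f/32.

f/32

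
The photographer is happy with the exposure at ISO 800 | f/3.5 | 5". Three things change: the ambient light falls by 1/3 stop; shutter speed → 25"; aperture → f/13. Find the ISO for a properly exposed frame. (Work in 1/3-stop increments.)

Scene light: 1/3 stop darker.
Shutter speed: 5 → 6 → 8 → 10 → 13 → 15 → 20 → 25 — 2 1/3 stops longer (brighter).
Aperture: f/3.5 → f/4 → f/4.5 → f/5 → f/5.6 → f/6.3 → f/7.1 → f/8 → f/9 → f/10 → f/11 → f/13 — 3 2/3 stops smaller aperture (darker).
Net so far: 1 2/3 stops darker. ISO: 800 → 1000 → 1250 → 1600 → 2000 → 2500.

ISO 2500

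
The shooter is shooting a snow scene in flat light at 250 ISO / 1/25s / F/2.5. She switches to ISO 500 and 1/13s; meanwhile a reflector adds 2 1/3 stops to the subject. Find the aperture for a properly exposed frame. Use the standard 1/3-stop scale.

Scene light: 2 1/3 stops brighter.
ISO: 250 → 320 → 400 → 500 — 1 stop higher (brighter).
Shutter speed: 1/25 → 1/20 → 1/15 → 1/13 — 1 stop slower (brighter).
Net so far: 4 1/3 stops brighter. Aperture: f/2.5 → f/2.8 → f/3.2 → f/3.5 → f/4 → f/4.5 → f/5 → f/5.6 → f/6.3 → f/7.1 → f/8 → f/9 → f/10 → f/11.

f/11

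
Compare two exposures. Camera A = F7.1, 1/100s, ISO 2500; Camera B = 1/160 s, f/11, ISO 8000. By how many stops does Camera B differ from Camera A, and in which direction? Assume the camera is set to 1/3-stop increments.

Aperture: f/7.1 → f/8 → f/9 → f/10 → f/11 — 1 1/3 stops stopped down (darker).
Shutter speed: 1/100 → 1/125 → 1/160 — 2/3 stop shorter (darker).
ISO: 2500 → 3200 → 4000 → 5000 → 6400 → 8000 — 1 2/3 stops higher (brighter).
Net: −1 1/3 −2/3 +1 2/3 = −1/3 stops.

1/3 stop darker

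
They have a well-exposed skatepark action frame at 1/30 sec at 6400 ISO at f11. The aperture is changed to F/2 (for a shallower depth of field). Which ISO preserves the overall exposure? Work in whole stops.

Aperture: f/11 → f/8 → f/5.6 → f/4 → f/2.8 → f/2 — 5 stops opened up (brighter).
Need 5 stops darker from the ISO: 6400 → 3200 → 1600 → 800 → 400 → 200.

ISO 200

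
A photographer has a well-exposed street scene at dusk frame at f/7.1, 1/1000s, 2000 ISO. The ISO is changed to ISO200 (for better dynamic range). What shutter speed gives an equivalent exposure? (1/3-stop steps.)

ISO: 2000 → 1600 → 1250 → 1000 → 800 → 640 → 500 → 400 → 320 → 250 → 200 — 3 1/3 stops dropped (darker).
Need 3 1/3 stops brighter from the shutter speed: 1/1000 → 1/800 → 1/640 → 1/500 → 1/400 → 1/320 → 1/250 → 1/200 → 1/160 → 1/125 → 1/100.

1/100s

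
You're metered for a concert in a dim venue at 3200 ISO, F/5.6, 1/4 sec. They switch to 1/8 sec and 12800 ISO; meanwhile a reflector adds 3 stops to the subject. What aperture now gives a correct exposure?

Scene light: 3 stops brighter.
Shutter speed: 1/4 → 1/8 — 1 stop shorter (darker).
ISO: 3200 → 6400 → 12800 — 2 stops raised (brighter).
Net so far: 4 stops brighter. Aperture: f/5.6 → f/8 → f/11 → f/16 → f/22.

f/22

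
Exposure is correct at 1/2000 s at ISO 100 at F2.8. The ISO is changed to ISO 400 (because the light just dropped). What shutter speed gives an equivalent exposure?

1/8000s

ISO: 100 → 200 → 400 — 2 stops raised (brighter).
Need 2 stops darker from the shutter speed: 1/2000 → 1/4000 → 1/8000.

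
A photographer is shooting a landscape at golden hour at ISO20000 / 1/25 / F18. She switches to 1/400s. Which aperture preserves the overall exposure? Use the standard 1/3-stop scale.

f/4.5

Shutter speed: 1/25 → 1/30 → 1/40 → 1/50 → 1/60 → 1/80 → 1/100 → 1/125 → 1/160 → 1/200 → 1/250 → 1/320 → 1/400 — 4 stops shorter (darker).
Need 4 stops brighter from the aperture: f/18 → f/16 → f/14 → f/13 → f/11 → f/10 → f/9 → f/8 → f/7.1 → f/6.3 → f/5.6 → f/5 → f/4.5.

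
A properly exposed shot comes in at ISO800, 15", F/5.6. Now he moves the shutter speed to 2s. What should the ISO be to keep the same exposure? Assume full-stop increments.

Shutter speed: 15 → 8 → 4 → 2 — 3 stops faster (darker).
Need 3 stops brighter from the ISO: 800 → 1600 → 3200 → 6400.

ISO 6400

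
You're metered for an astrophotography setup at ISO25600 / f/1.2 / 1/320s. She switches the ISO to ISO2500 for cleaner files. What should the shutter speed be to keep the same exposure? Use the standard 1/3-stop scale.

1/30s

ISO: 25600 → 20000 → 16000 → 12800 → 10000 → 8000 → 6400 → 5000 → 4000 → 3200 → 2500 — 3 1/3 stops dropped (darker).
Need 3 1/3 stops brighter from the shutter speed: 1/320 → 1/250 → 1/200 → 1/160 → 1/125 → 1/100 → 1/80 → 1/60 → 1/50 → 1/40 → 1/30.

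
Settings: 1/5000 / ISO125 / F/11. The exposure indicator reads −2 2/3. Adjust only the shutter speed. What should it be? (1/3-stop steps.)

1/800s

Underexposed by 2 2/3 stops → need 2 2/3 stops brighter.
Shutter speed: 1/5000 → 1/4000 → 1/3200 → 1/2500 → 1/2000 → 1/1600 → 1/1250 → 1/1000 → 1/800.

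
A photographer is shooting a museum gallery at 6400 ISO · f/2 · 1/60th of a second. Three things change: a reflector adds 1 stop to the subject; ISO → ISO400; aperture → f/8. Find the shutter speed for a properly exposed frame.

2 s

Scene light: 1 stop brighter.
ISO: 6400 → 3200 → 1600 → 800 → 400 — 4 stops lower (darker).
Aperture: f/2 → f/2.8 → f/4 → f/5.6 → f/8 — 4 stops smaller aperture (darker).
Net so far: 7 stops darker. Shutter speed: 1/60 → 1/30 → 1/15 → 1/8 → 1/4 → 1/2 → 1 → 2.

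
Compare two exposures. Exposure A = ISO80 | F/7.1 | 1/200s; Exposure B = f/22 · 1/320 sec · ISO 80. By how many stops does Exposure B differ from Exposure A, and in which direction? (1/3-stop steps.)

4 stops darker

Aperture: f/7.1 → f/8 → f/9 → f/10 → f/11 → f/13 → f/14 → f/16 → f/18 → f/20 → f/22 — 3 1/3 stops stopped down (darker).
Shutter speed: 1/200 → 1/250 → 1/320 — 2/3 stop shorter (darker).
ISO: unchanged.
Net: −3 1/3 −2/3 = −4 stops.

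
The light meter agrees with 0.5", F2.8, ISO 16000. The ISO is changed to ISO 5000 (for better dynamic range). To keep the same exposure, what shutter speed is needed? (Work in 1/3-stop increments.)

1.6 s

ISO: 16000 → 12800 → 10000 → 8000 → 6400 → 5000 — 1 2/3 stops dropped (darker).
Need 1 2/3 stops brighter from the shutter speed: 0.5 → 0.6 → 0.8 → 1 → 1.3 → 1.6.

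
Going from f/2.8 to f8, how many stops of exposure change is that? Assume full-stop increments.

3 stops

f/2.8 → f/4 → f/5.6 → f/8 — count the steps: 3 stops.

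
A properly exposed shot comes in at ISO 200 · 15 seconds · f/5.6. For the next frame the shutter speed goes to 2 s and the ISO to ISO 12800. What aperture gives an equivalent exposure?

Shutter speed: 15 → 8 → 4 → 2 — 3 stops shorter (darker).
ISO: 200 → 400 → 800 → 1600 → 3200 → 6400 → 12800 — 6 stops raised (brighter).
Net change so far: 3 stops brighter. Offset with the aperture: f/5.6 → f/8 → f/11 → f/16.

f/16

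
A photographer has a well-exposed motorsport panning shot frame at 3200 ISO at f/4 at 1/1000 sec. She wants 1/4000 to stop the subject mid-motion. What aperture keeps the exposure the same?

f/2

Shutter speed: 1/1000 → 1/2000 → 1/4000 — 2 stops faster (darker).
Need 2 stops brighter from the aperture: f/4 → f/2.8 → f/2.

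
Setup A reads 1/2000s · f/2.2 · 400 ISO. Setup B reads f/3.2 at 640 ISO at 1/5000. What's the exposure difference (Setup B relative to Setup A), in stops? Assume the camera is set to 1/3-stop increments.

1 2/3 stops darker

Aperture: f/2.2 → f/2.5 → f/2.8 → f/3.2 — 1 stop stopped down (darker).
Shutter speed: 1/2000 → 1/2500 → 1/3200 → 1/4000 → 1/5000 — 1 1/3 stops faster (darker).
ISO: 400 → 500 → 640 — 2/3 stop raised (brighter).
Net: −1 −1 1/3 +2/3 = −1 2/3 stops.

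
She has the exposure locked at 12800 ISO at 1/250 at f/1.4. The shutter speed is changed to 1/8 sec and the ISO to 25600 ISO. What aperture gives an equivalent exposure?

f/11

Shutter speed: 1/250 → 1/125 → 1/60 → 1/30 → 1/15 → 1/8 — 5 stops slower (brighter).
ISO: 12800 → 25600 — 1 stop raised (brighter).
Net change so far: 6 stops brighter. Offset with the aperture: f/1.4 → f/2 → f/2.8 → f/4 → f/5.6 → f/8 → f/11.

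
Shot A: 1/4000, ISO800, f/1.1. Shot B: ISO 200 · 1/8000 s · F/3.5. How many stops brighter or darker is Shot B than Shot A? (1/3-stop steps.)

6 1/3 stops darker

Aperture: f/1.1 → f/1.2 → f/1.4 → f/1.6 → f/1.8 → f/2 → f/2.2 → f/2.5 → f/2.8 → f/3.2 → f/3.5 — 3 1/3 stops narrower (darker).
Shutter speed: 1/4000 → 1/5000 → 1/6400 → 1/8000 — 1 stop faster (darker).
ISO: 800 → 640 → 500 → 400 → 320 → 250 → 200 — 2 stops lower (darker).
Net: −3 1/3 −1 −2 = −6 1/3 stops.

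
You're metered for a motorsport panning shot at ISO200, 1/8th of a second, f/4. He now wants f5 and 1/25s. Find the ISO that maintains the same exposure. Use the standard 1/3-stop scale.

Aperture: f/4 → f/4.5 → f/5 — 2/3 stop narrower (darker).
Shutter speed: 1/8 → 1/10 → 1/13 → 1/15 → 1/20 → 1/25 — 1 2/3 stops faster (darker).
Net change so far: 2 1/3 stops darker. Offset with the ISO: 200 → 250 → 320 → 400 → 500 → 640 → 800 → 1000.

ISO 1000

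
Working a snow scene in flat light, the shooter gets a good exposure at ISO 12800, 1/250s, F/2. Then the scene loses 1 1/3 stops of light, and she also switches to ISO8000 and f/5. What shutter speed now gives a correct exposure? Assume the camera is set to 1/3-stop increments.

Scene light: 1 1/3 stops darker.
ISO: 12800 → 10000 → 8000 — 2/3 stop dropped (darker).
Aperture: f/2 → f/2.2 → f/2.5 → f/2.8 → f/3.2 → f/3.5 → f/4 → f/4.5 → f/5 — 2 2/3 stops smaller aperture (darker).
Net so far: 4 2/3 stops darker. Shutter speed: 1/250 → 1/200 → 1/160 → 1/125 → 1/100 → 1/80 → 1/60 → 1/50 → 1/40 → 1/30 → 1/25 → 1/20 → 1/15 → 1/13 → 1/10.

1/10s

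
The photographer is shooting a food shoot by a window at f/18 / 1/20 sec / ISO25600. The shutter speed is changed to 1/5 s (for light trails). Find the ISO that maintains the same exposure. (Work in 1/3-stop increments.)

Shutter speed: 1/20 → 1/15 → 1/13 → 1/10 → 1/8 → 1/6 → 1/5 — 2 stops longer (brighter).
Need 2 stops darker from the ISO: 25600 → 20000 → 16000 → 12800 → 10000 → 8000 → 6400.

ISO 6400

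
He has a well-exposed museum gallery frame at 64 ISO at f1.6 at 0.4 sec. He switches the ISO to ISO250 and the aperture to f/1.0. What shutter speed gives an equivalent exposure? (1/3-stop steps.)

1/25s

ISO: 64 → 80 → 100 → 125 → 160 → 200 → 250 — 2 stops raised (brighter).
Aperture: f/1.6 → f/1.4 → f/1.2 → f/1.1 → f/1.0 — 1 1/3 stops opened up (brighter).
Net change so far: 3 1/3 stops brighter. Offset with the shutter speed: 0.4 → 0.3 → 1/4 → 1/5 → 1/6 → 1/8 → 1/10 → 1/13 → 1/15 → 1/20 → 1/25.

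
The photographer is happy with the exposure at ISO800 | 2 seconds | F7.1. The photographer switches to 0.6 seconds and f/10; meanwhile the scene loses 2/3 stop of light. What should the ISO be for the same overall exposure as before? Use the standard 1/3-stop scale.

Scene light: 2/3 stop darker.
Shutter speed: 2 → 1.6 → 1.3 → 1 → 0.8 → 0.6 — 1 2/3 stops shorter (darker).
Aperture: f/7.1 → f/8 → f/9 → f/10 — 1 stop smaller aperture (darker).
Net so far: 3 1/3 stops darker. ISO: 800 → 1000 → 1250 → 1600 → 2000 → 2500 → 3200 → 4000 → 5000 → 6400 → 8000.

ISO 8000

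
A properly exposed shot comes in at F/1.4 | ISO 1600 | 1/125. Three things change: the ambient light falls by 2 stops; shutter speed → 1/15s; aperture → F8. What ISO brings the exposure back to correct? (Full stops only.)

Scene light: 2 stops darker.
Shutter speed: 1/125 → 1/60 → 1/30 → 1/15 — 3 stops longer (brighter).
Aperture: f/1.4 → f/2 → f/2.8 → f/4 → f/5.6 → f/8 — 5 stops stopped down (darker).
Net so far: 4 stops darker. ISO: 1600 → 3200 → 6400 → 12800 → 25600.

ISO 25600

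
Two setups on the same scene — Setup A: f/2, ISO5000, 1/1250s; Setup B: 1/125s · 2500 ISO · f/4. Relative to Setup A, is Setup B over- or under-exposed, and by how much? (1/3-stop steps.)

1/3 stop brighter

Aperture: f/2 → f/2.2 → f/2.5 → f/2.8 → f/3.2 → f/3.5 → f/4 — 2 stops stopped down (darker).
Shutter speed: 1/1250 → 1/1000 → 1/800 → 1/640 → 1/500 → 1/400 → 1/320 → 1/250 → 1/200 → 1/160 → 1/125 — 3 1/3 stops slower (brighter).
ISO: 5000 → 4000 → 3200 → 2500 — 1 stop dropped (darker).
Net: −2 +3 1/3 −1 = +1/3 stops.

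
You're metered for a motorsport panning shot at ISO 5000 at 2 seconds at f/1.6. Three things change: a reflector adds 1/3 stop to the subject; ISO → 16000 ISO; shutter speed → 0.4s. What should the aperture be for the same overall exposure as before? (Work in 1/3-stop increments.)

f/1.4

Scene light: 1/3 stop brighter.
ISO: 5000 → 6400 → 8000 → 10000 → 12800 → 16000 — 1 2/3 stops higher (brighter).
Shutter speed: 2 → 1.6 → 1.3 → 1 → 0.8 → 0.6 → 0.5 → 0.4 — 2 1/3 stops shorter (darker).
Net so far: 1/3 stop darker. Aperture: f/1.6 → f/1.4.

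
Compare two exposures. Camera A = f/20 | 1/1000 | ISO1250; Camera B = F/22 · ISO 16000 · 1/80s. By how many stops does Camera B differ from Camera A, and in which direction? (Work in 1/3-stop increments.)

Aperture: f/20 → f/22 — 1/3 stop smaller aperture (darker).
Shutter speed: 1/1000 → 1/800 → 1/640 → 1/500 → 1/400 → 1/320 → 1/250 → 1/200 → 1/160 → 1/125 → 1/100 → 1/80 — 3 2/3 stops slower (brighter).
ISO: 1250 → 1600 → 2000 → 2500 → 3200 → 4000 → 5000 → 6400 → 8000 → 10000 → 12800 → 16000 — 3 2/3 stops higher (brighter).
Net: −1/3 +3 2/3 +3 2/3 = +7 stops.

7 stops brighter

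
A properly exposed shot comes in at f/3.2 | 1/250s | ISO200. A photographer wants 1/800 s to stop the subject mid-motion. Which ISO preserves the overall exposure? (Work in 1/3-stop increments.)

ISO 640

Shutter speed: 1/250 → 1/320 → 1/400 → 1/500 → 1/640 → 1/800 — 1 2/3 stops faster (darker).
Need 1 2/3 stops brighter from the ISO: 200 → 250 → 320 → 400 → 500 → 640.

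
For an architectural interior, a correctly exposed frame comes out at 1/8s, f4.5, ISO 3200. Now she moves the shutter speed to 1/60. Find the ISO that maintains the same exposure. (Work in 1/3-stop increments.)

Shutter speed: 1/8 → 1/10 → 1/13 → 1/15 → 1/20 → 1/25 → 1/30 → 1/40 → 1/50 → 1/60 — 3 stops faster (darker).
Need 3 stops brighter from the ISO: 3200 → 4000 → 5000 → 6400 → 8000 → 10000 → 12800 → 16000 → 20000 → 25600.

ISO 25600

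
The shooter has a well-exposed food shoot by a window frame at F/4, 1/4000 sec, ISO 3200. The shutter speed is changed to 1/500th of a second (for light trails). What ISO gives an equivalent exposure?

ISO 400

Shutter speed: 1/4000 → 1/2000 → 1/1000 → 1/500 — 3 stops slower (brighter).
Need 3 stops darker from the ISO: 3200 → 1600 → 800 → 400.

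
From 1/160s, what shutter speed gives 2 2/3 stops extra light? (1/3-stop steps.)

Shutter speed: 1/160 → 1/125 → 1/100 → 1/80 → 1/60 → 1/50 → 1/40 → 1/30 → 1/25 — 2 2/3 stops slower (brighter).

1/25s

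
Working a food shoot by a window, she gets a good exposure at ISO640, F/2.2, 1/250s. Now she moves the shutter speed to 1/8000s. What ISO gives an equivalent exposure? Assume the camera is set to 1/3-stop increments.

ISO 20000

Shutter speed: 1/250 → 1/320 → 1/400 → 1/500 → 1/640 → 1/800 → 1/1000 → 1/1250 → 1/1600 → 1/2000 → 1/2500 → 1/3200 → 1/4000 → 1/5000 → 1/6400 → 1/8000 — 5 stops shorter (darker).
Need 5 stops brighter from the ISO: 640 → 800 → 1000 → 1250 → 1600 → 2000 → 2500 → 3200 → 4000 → 5000 → 6400 → 8000 → 10000 → 12800 → 16000 → 20000.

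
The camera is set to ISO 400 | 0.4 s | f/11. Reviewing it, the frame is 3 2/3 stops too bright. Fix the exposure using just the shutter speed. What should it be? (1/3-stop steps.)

Overexposed by 3 2/3 stops → need 3 2/3 stops darker.
Shutter speed: 0.4 → 0.3 → 1/4 → 1/5 → 1/6 → 1/8 → 1/10 → 1/13 → 1/15 → 1/20 → 1/25 → 1/30.

1/30s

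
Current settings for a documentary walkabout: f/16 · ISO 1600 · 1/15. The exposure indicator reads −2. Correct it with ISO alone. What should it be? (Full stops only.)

Underexposed by 2 stops → need 2 stops brighter.
ISO: 1600 → 3200 → 6400.

ISO 6400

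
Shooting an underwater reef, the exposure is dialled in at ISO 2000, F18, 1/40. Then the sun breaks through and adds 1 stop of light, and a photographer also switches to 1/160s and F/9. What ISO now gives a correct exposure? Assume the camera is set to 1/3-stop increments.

ISO 1000

Scene light: 1 stop brighter.
Shutter speed: 1/40 → 1/50 → 1/60 → 1/80 → 1/100 → 1/125 → 1/160 — 2 stops shorter (darker).
Aperture: f/18 → f/16 → f/14 → f/13 → f/11 → f/10 → f/9 — 2 stops opened up (brighter).
Net so far: 1 stop brighter. ISO: 2000 → 1600 → 1250 → 1000.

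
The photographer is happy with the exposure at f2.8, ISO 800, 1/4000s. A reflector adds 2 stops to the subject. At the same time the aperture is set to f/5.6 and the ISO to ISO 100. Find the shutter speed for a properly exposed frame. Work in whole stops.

Scene light: 2 stops brighter.
Aperture: f/2.8 → f/4 → f/5.6 — 2 stops smaller aperture (darker).
ISO: 800 → 400 → 200 → 100 — 3 stops dropped (darker).
Net so far: 3 stops darker. Shutter speed: 1/4000 → 1/2000 → 1/1000 → 1/500.

1/500s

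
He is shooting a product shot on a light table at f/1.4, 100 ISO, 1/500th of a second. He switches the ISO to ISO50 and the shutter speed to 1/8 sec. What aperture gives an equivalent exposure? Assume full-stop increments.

ISO: 100 → 50 — 1 stop dropped (darker).
Shutter speed: 1/500 → 1/250 → 1/125 → 1/60 → 1/30 → 1/15 → 1/8 — 6 stops slower (brighter).
Net change so far: 5 stops brighter. Offset with the aperture: f/1.4 → f/2 → f/2.8 → f/4 → f/5.6 → f/8.

f/8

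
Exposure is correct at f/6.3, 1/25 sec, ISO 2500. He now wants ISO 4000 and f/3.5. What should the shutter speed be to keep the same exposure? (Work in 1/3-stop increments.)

ISO: 2500 → 3200 → 4000 — 2/3 stop higher (brighter).
Aperture: f/6.3 → f/5.6 → f/5 → f/4.5 → f/4 → f/3.5 — 1 2/3 stops wider (brighter).
Net change so far: 2 1/3 stops brighter. Offset with the shutter speed: 1/25 → 1/30 → 1/40 → 1/50 → 1/60 → 1/80 → 1/100 → 1/125.

1/125s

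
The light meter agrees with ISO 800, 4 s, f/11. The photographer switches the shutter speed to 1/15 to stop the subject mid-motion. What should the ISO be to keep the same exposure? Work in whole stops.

ISO 51200

Shutter speed: 4 → 2 → 1 → 1/2 → 1/4 → 1/8 → 1/15 — 6 stops faster (darker).
Need 6 stops brighter from the ISO: 800 → 1600 → 3200 → 6400 → 12800 → 25600 → 51200.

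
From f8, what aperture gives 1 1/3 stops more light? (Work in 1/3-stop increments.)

f/5

Aperture: f/8 → f/7.1 → f/6.3 → f/5.6 → f/5 — 1 1/3 stops larger aperture (brighter).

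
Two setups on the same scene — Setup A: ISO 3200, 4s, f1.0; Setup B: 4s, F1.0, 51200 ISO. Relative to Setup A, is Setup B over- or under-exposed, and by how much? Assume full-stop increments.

Aperture: unchanged.
Shutter speed: unchanged.
ISO: 3200 → 6400 → 12800 → 25600 → 51200 — 4 stops raised (brighter).
Net: +4 = +4 stops.

4 stops brighter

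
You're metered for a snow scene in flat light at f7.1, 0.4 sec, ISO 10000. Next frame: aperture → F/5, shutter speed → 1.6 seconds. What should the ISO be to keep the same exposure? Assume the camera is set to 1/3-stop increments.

Aperture: f/7.1 → f/6.3 → f/5.6 → f/5 — 1 stop wider (brighter).
Shutter speed: 0.4 → 0.5 → 0.6 → 0.8 → 1 → 1.3 → 1.6 — 2 stops slower (brighter).
Net change so far: 3 stops brighter. Offset with the ISO: 10000 → 8000 → 6400 → 5000 → 4000 → 3200 → 2500 → 2000 → 1600 → 1250.

ISO 1250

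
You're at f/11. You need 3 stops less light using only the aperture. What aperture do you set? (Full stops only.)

f/32

Aperture: f/11 → f/16 → f/22 → f/32 — 3 stops smaller aperture (darker).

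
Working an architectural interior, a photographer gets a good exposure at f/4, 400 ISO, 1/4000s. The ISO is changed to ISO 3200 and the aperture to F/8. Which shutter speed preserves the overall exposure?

1/8000s

ISO: 400 → 800 → 1600 → 3200 — 3 stops raised (brighter).
Aperture: f/4 → f/5.6 → f/8 — 2 stops smaller aperture (darker).
Net change so far: 1 stop brighter. Offset with the shutter speed: 1/4000 → 1/8000.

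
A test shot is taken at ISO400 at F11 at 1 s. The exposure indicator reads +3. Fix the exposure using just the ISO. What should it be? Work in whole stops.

ISO 50

Overexposed by 3 stops → need 3 stops darker.
ISO: 400 → 200 → 100 → 50.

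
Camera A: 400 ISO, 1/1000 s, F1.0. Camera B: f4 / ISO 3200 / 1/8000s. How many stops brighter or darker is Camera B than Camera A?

4 stops darker

Aperture: f/1.0 → f/1.4 → f/2 → f/2.8 → f/4 — 4 stops narrower (darker).
Shutter speed: 1/1000 → 1/2000 → 1/4000 → 1/8000 — 3 stops shorter (darker).
ISO: 400 → 800 → 1600 → 3200 — 3 stops raised (brighter).
Net: −4 −3 +3 = −4 stops.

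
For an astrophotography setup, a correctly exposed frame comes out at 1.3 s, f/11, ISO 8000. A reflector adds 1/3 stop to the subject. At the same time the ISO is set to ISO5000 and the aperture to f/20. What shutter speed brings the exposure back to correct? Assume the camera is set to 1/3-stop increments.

Scene light: 1/3 stop brighter.
ISO: 8000 → 6400 → 5000 — 2/3 stop lower (darker).
Aperture: f/11 → f/13 → f/14 → f/16 → f/18 → f/20 — 1 2/3 stops smaller aperture (darker).
Net so far: 2 stops darker. Shutter speed: 1.3 → 1.6 → 2 → 2.5 → 3.2 → 4 → 5.

5 s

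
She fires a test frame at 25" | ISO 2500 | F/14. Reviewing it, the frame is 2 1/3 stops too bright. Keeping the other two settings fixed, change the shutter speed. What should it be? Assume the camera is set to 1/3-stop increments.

Overexposed by 2 1/3 stops → need 2 1/3 stops darker.
Shutter speed: 25 → 20 → 15 → 13 → 10 → 8 → 6 → 5.

5 s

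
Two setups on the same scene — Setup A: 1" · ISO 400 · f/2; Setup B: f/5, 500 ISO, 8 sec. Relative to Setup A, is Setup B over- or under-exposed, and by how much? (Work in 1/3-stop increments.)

Aperture: f/2 → f/2.2 → f/2.5 → f/2.8 → f/3.2 → f/3.5 → f/4 → f/4.5 → f/5 — 2 2/3 stops narrower (darker).
Shutter speed: 1 → 1.3 → 1.6 → 2 → 2.5 → 3.2 → 4 → 5 → 6 → 8 — 3 stops longer (brighter).
ISO: 400 → 500 — 1/3 stop higher (brighter).
Net: −2 2/3 +3 +1/3 = +2/3 stops.

2/3 stop brighter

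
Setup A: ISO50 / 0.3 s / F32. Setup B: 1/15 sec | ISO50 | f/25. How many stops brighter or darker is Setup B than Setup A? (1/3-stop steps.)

1 2/3 stops darker

Aperture: f/32 → f/29 → f/25 — 2/3 stop larger aperture (brighter).
Shutter speed: 0.3 → 1/4 → 1/5 → 1/6 → 1/8 → 1/10 → 1/13 → 1/15 — 2 1/3 stops faster (darker).
ISO: unchanged.
Net: +2/3 −2 1/3 = −1 2/3 stops.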